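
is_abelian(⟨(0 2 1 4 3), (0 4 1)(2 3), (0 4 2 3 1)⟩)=no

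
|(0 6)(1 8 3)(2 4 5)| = 6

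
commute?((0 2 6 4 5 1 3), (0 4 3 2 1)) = no:(0 2 6 4 5 1 3) * (0 4 3 2 1) = (0 1 2 6 3 4 5), (0 4 3 2 1) * (0 2 6 4 5 1 3) = (0 5 1 2 3 6 4)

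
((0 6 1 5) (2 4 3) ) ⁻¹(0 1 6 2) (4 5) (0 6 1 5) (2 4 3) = (0 3) (1 4 6 5) 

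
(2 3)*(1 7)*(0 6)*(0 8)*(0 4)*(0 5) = (0 6 8 4 5)(1 7)(2 3)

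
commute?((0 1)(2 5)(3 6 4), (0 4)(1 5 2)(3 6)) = no:(0 1)(2 5)(3 6 4)*(0 4)(1 5 2)(3 6) = (0 5 1 4 6), (0 4)(1 5 2)(3 6)*(0 1)(2 5)(3 6 4) = (0 3 4 1 2)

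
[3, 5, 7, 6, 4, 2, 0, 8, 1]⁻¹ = [6, 8, 5, 0, 4, 1, 3, 2, 7]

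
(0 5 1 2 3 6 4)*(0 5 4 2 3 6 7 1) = (0 4 5)(1 3 7)(2 6)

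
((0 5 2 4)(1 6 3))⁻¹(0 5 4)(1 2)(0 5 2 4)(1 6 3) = (0 5 2)(4 6)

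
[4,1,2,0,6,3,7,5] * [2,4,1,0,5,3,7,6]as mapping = [0→5,1→4,2→1,3→2,4→7,5→0,6→6,7→3]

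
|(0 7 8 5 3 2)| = 6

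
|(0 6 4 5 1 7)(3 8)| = 6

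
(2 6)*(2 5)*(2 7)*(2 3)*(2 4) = (2 6 5 7 3 4)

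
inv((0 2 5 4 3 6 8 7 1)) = (0 1 7 8 6 3 4 5 2)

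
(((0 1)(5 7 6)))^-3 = (0 1)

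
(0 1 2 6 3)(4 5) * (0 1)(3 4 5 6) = (1 2 3)(4 6)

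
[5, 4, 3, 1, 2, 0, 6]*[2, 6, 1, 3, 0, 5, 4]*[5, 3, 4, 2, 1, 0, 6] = [0, 5, 2, 6, 3, 4, 1]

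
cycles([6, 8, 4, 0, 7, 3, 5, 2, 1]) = (0 6 5 3)(1 8)(2 4 7)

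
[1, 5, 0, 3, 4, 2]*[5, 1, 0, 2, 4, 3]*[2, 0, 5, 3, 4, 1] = [0, 3, 1, 5, 4, 2]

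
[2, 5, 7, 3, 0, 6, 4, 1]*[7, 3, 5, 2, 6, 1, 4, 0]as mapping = [0→5, 1→1, 2→0, 3→2, 4→7, 5→4, 6→6, 7→3]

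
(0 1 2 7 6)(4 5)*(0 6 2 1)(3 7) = (2 3 7)(4 5)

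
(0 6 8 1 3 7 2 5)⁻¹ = (0 5 2 7 3 1 8 6)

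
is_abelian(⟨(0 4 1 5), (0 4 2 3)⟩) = no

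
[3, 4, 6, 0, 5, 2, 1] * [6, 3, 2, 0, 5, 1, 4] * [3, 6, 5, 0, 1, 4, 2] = [3, 4, 1, 2, 6, 5, 0]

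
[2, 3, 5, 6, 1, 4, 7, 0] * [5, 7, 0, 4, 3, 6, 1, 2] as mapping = [0→0, 1→4, 2→6, 3→1, 4→7, 5→3, 6→2, 7→5] 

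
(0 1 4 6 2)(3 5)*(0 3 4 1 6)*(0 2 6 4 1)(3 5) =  (0 4 2 5 1)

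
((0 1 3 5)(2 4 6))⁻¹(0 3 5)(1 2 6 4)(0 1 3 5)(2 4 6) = (0 1 5)(2 6 3 4)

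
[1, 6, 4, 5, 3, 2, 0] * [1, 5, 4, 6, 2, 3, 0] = [5, 0, 2, 3, 6, 4, 1]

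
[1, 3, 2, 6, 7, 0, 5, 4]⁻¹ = [5, 0, 2, 1, 7, 6, 3, 4]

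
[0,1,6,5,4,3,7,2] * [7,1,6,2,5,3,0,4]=[7,1,0,3,5,2,4,6]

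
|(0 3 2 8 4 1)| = 6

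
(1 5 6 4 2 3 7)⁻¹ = (1 7 3 2 4 6 5)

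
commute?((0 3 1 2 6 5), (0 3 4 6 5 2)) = no:(0 3 1 2 6 5) * (0 3 4 6 5 2) = (0 4 6 2 5 3 1), (0 3 4 6 5 2) * (0 3 1 2 6 5) = (0 1 2 3 4 5 6)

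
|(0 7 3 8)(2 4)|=4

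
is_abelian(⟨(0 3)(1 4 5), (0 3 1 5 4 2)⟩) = no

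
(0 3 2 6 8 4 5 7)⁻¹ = (0 7 5 4 8 6 2 3)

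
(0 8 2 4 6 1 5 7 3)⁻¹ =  (0 3 7 5 1 6 4 2 8)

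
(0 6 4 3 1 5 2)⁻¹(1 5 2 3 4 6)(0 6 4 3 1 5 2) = (0 1 3 4 5 2)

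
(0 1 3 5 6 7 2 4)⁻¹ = (0 4 2 7 6 5 3 1)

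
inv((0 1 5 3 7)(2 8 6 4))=(0 7 3 5 1)(2 4 6 8)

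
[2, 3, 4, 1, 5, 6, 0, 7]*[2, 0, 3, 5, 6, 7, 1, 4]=[3, 5, 6, 0, 7, 1, 2, 4]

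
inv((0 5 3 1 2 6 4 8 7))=(0 7 8 4 6 2 1 3 5)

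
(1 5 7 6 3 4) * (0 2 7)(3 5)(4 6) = (0 2 7 4 1 3 6 5)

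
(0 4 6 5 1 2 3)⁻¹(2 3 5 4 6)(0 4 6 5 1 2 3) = (0 1 6 5 3)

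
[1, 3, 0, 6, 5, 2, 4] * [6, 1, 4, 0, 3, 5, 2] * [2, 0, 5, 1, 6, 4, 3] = [0, 2, 3, 5, 4, 6, 1]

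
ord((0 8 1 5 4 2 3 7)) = 8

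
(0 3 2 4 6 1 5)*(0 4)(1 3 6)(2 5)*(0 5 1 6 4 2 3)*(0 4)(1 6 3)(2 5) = (3 6 4)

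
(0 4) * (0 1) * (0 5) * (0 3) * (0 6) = (0 4 1 5 3 6)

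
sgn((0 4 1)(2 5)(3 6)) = 1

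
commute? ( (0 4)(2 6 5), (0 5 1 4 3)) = no: (0 4)(2 6 5) * (0 5 1 4 3) = (0 3)(1 4 5 2 6), (0 5 1 4 3) * (0 4)(2 6 5) = (0 2 6 5 1)(3 4)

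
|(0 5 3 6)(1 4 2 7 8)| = 20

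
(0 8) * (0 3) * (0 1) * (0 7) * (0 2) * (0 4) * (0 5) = (0 8 3 1 7 2 4 5)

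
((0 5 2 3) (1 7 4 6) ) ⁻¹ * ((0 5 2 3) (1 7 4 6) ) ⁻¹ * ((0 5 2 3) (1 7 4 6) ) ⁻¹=(0 5 2 3) (1 7 4 6) 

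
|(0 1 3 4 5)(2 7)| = 10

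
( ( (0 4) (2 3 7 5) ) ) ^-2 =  (2 7) (3 5) 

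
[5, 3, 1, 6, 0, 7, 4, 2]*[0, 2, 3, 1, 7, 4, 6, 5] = [4, 1, 2, 6, 0, 5, 7, 3]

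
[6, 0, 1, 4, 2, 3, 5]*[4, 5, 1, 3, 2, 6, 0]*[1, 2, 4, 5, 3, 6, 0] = [1, 3, 6, 4, 2, 5, 0]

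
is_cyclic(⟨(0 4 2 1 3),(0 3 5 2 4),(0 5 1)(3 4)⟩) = no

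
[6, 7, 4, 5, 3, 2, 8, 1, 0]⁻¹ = [8, 7, 5, 4, 2, 3, 0, 1, 6]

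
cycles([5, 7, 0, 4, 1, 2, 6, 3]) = (0 5 2)(1 7 3 4)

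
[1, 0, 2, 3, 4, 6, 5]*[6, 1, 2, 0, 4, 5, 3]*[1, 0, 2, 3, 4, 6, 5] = [0, 5, 2, 1, 4, 3, 6]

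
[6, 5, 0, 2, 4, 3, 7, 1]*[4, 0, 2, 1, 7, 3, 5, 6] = [5, 3, 4, 2, 7, 1, 6, 0]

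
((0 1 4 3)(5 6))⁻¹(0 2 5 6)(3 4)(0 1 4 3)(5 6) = (0 3)(1 2 6 5)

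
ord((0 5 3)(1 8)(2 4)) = 6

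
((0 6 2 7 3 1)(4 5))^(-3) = (0 7)(1 2)(3 6)(4 5)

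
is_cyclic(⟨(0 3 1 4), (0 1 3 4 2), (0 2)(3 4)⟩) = no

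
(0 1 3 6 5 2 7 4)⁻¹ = (0 4 7 2 5 6 3 1)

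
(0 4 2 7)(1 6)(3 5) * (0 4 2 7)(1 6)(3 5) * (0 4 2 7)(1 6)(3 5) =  (0 7 2 4)(1 6)(3 5)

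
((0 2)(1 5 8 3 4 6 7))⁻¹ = (0 2)(1 7 6 4 3 8 5)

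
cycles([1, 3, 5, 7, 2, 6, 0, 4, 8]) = (0 1 3 7 4 2 5 6)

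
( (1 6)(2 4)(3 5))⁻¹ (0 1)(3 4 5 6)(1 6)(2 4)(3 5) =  (0 6)(1 5 2 3)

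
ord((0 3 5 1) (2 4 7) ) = 12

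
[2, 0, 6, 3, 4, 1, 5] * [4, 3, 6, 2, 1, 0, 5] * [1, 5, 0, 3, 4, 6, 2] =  [2, 4, 6, 0, 5, 3, 1]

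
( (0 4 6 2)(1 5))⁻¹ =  (0 2 6 4)(1 5)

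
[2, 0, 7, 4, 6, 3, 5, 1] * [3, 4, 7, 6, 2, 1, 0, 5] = [7, 3, 5, 2, 0, 6, 1, 4]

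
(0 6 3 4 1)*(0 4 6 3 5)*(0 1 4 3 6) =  (0 6 5 1 3)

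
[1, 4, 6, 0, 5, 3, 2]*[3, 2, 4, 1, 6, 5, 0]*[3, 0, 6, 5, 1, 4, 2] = [6, 2, 3, 5, 4, 0, 1]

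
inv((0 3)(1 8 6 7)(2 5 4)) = (0 3)(1 7 6 8)(2 4 5)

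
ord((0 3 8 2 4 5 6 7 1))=9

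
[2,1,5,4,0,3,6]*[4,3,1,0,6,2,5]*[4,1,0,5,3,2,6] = [1,5,0,6,3,4,2]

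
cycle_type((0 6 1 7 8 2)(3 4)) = 2.6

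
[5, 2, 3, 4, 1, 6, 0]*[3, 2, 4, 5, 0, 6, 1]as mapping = [0→6, 1→4, 2→5, 3→0, 4→2, 5→1, 6→3]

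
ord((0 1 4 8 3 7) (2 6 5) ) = 6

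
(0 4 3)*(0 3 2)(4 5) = (0 5 4 2)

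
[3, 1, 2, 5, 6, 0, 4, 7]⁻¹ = [5, 1, 2, 0, 6, 3, 4, 7]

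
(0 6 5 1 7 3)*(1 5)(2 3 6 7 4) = (0 7 6 1 4 2 3)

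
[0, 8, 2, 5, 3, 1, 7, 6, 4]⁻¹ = [0, 5, 2, 4, 8, 3, 7, 6, 1]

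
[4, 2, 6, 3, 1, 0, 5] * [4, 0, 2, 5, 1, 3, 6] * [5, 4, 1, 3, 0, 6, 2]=[4, 1, 2, 6, 5, 0, 3]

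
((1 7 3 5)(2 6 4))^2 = (1 3)(2 4 6)(5 7)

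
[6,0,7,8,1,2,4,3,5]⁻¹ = [1,4,5,7,6,8,0,2,3]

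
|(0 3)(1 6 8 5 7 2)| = 6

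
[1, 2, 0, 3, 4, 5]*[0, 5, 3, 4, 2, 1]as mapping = [0→5, 1→3, 2→0, 3→4, 4→2, 5→1]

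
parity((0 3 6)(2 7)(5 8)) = even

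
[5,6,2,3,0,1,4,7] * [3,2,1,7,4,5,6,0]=[5,6,1,7,3,2,4,0]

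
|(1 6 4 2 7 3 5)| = 7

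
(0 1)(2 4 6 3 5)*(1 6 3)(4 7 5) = (0 6 1)(2 7 5)(3 4)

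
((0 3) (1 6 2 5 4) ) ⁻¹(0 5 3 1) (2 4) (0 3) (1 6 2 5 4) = (0 6 3 4) (1 5) 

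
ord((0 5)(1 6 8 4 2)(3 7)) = 10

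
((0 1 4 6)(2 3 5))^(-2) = (0 4)(1 6)(2 3 5)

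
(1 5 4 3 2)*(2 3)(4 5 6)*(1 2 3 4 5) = (1 6 5)(3 4)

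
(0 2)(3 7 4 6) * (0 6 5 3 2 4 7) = (0 4 5 3)(2 6)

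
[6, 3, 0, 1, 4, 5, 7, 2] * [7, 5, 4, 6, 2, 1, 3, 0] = [3, 6, 7, 5, 2, 1, 0, 4]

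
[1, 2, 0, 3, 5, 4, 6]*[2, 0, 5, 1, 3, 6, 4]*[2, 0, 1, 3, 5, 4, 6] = [2, 4, 1, 0, 6, 3, 5]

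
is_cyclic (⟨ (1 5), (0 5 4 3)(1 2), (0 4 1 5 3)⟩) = no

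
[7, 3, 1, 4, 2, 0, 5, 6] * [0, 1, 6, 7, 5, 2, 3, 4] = [4, 7, 1, 5, 6, 0, 2, 3]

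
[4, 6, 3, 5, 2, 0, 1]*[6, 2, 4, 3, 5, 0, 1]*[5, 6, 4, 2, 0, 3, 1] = [3, 6, 2, 5, 0, 1, 4]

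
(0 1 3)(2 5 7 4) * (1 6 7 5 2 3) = (0 6 7 4 3)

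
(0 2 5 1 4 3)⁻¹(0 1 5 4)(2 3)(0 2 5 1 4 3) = (0 5)(1 3 2 4)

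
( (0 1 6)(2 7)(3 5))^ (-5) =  (0 1 6)(2 7)(3 5)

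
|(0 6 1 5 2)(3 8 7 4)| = 20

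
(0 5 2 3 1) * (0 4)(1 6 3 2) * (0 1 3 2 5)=(1 4)(2 5 3 6)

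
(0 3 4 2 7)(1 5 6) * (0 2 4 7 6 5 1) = (0 3 7 2 6)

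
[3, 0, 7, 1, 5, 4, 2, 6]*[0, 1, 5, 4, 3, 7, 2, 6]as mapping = [0→4, 1→0, 2→6, 3→1, 4→7, 5→3, 6→5, 7→2]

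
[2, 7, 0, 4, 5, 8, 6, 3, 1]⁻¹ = [2, 8, 0, 7, 3, 4, 6, 1, 5]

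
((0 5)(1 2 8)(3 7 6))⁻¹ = (0 5)(1 8 2)(3 6 7)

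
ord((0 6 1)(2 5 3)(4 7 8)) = 3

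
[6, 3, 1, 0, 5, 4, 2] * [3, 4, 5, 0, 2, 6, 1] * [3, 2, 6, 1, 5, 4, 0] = [2, 3, 5, 1, 0, 6, 4]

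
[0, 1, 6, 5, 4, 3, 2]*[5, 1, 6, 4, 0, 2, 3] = [5, 1, 3, 2, 0, 4, 6]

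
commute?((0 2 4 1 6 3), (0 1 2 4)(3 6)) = no:(0 2 4 1 6 3) * (0 1 2 4)(3 6) = (0 4 2)(1 3), (0 1 2 4)(3 6) * (0 2 4 1 6 3) = (0 6)(1 4 2)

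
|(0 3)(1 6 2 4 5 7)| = 6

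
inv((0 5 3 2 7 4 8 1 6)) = (0 6 1 8 4 7 2 3 5)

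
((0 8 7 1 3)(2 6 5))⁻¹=(0 3 1 7 8)(2 5 6)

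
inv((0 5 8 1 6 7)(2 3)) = (0 7 6 1 8 5)(2 3)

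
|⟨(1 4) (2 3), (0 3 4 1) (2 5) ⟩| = 360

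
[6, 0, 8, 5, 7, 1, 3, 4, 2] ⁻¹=[1, 5, 8, 6, 7, 3, 0, 4, 2] 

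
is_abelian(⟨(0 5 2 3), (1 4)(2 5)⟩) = no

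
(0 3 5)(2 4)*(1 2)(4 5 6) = (0 3 6 4 1 2 5)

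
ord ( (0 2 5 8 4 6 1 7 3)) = 9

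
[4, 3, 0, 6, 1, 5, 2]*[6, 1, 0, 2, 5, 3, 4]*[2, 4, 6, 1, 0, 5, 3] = [5, 6, 3, 0, 4, 1, 2]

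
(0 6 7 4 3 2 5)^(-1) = (0 5 2 3 4 7 6)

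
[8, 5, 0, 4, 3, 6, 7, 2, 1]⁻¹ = [2, 8, 7, 4, 3, 1, 5, 6, 0]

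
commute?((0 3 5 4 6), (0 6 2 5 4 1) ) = no:(0 3 5 4 6)*(0 6 2 5 4 1) = (0 3 4 2 5 1), (0 6 2 5 4 1)*(0 3 5 4 6) = (1 3 5 6 2 4) 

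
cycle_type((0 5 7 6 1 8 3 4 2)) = 9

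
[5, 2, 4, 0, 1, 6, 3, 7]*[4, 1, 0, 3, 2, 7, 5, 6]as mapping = [0→7, 1→0, 2→2, 3→4, 4→1, 5→5, 6→3, 7→6]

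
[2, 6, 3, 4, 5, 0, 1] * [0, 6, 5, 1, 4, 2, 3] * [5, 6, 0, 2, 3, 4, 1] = [4, 2, 6, 3, 0, 5, 1]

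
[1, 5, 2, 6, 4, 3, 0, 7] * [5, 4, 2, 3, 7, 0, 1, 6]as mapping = [0→4, 1→0, 2→2, 3→1, 4→7, 5→3, 6→5, 7→6]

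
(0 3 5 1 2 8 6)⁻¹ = (0 6 8 2 1 5 3)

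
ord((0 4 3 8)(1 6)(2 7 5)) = 12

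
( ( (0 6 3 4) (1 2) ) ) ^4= () 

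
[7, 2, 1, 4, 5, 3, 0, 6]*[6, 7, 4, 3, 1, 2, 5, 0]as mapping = [0→0, 1→4, 2→7, 3→1, 4→2, 5→3, 6→6, 7→5]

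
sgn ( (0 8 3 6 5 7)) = -1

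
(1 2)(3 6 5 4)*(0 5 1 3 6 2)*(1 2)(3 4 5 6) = (0 6 2 4 3 1)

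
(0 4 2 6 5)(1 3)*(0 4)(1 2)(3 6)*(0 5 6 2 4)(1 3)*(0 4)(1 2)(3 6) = (0 5 4 6 3)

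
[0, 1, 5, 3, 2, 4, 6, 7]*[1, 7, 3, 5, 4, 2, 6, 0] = [1, 7, 2, 5, 3, 4, 6, 0]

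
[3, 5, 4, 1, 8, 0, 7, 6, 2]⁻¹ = [5, 3, 8, 0, 2, 1, 7, 6, 4]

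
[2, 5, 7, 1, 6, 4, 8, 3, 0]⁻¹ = [8, 3, 0, 7, 5, 1, 4, 2, 6]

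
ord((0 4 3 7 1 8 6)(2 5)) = 14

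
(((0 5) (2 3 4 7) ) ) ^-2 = (2 4) (3 7) 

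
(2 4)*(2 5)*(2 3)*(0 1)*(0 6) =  (0 1 6)(2 4 5 3)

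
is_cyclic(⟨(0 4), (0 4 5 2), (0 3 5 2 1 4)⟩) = no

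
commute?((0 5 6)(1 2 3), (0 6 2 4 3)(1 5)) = no:(0 5 6)(1 2 3)*(0 6 2 4 3)(1 5) = (0 1 4 3 5 2), (0 6 2 4 3)(1 5)*(0 5 6)(1 2 3) = (1 6 3 5 2 4)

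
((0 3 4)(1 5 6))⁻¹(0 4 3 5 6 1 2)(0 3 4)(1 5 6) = (0 4 6 1 5 2 3)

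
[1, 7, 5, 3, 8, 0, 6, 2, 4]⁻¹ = [5, 0, 7, 3, 8, 2, 6, 1, 4]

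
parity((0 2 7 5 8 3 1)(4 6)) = odd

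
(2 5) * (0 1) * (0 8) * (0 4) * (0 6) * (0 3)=(0 1 8 4 6 3)(2 5)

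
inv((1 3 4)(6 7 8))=(1 4 3)(6 8 7)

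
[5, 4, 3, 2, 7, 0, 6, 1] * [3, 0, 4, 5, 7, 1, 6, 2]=[1, 7, 5, 4, 2, 3, 6, 0]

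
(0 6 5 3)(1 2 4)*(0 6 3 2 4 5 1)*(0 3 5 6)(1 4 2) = (0 5 1 2 6 4 3)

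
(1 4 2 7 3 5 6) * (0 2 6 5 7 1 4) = (0 2 1)(3 7)(4 6)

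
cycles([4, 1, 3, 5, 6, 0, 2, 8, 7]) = (0 4 6 2 3 5)(7 8)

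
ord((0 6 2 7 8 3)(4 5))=6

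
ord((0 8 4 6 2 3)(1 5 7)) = 6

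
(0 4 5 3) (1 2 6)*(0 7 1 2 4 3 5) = (0 3 7 1 4) (2 6) 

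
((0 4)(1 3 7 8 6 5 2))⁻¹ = (0 4)(1 2 5 6 8 7 3)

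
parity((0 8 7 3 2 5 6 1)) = odd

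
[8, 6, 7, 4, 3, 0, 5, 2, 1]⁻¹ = [5, 8, 7, 4, 3, 6, 1, 2, 0]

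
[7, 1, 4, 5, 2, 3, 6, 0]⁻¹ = [7, 1, 4, 5, 2, 3, 6, 0]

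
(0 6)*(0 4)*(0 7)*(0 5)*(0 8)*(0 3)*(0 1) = (0 6 4 7 5 8 3 1)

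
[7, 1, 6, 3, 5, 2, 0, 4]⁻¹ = [6, 1, 5, 3, 7, 4, 2, 0]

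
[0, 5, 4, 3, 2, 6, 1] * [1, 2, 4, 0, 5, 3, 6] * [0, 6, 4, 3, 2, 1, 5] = [6, 3, 1, 0, 2, 5, 4]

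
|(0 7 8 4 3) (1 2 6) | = 15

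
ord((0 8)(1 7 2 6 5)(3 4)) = 10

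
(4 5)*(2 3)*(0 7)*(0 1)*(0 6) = (0 7 1 6)(2 3)(4 5)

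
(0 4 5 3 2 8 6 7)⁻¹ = (0 7 6 8 2 3 5 4)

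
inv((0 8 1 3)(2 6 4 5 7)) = (0 3 1 8)(2 7 5 4 6)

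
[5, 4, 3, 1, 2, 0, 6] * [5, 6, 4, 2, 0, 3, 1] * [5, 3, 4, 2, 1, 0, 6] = [2, 5, 4, 6, 1, 0, 3]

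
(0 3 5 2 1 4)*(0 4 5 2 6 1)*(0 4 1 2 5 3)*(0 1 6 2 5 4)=(0 1 3 4 6 5 2)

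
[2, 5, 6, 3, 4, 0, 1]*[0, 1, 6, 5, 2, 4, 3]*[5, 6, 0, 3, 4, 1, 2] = [2, 4, 3, 1, 0, 5, 6]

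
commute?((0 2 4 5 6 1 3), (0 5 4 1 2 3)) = no:(0 2 4 5 6 1 3) * (0 5 4 1 2 3) = (0 3 5 6 2 1), (0 5 4 1 2 3) * (0 2 4 5 6 1 3) = (0 6 1 4 3 2)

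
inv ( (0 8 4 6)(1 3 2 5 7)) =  (0 6 4 8)(1 7 5 2 3)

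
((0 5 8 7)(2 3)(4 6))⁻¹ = (0 7 8 5)(2 3)(4 6)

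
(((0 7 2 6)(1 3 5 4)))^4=()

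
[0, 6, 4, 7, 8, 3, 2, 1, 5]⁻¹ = [0, 7, 6, 5, 2, 8, 1, 3, 4]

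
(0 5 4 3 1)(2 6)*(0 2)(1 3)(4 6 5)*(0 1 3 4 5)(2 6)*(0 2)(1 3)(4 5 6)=(0 6 3 5)(1 4)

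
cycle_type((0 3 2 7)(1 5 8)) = 3.4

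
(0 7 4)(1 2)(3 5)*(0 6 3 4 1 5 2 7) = (1 7)(2 5 4 6 3)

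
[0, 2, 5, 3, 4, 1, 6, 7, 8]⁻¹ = [0, 5, 1, 3, 4, 2, 6, 7, 8]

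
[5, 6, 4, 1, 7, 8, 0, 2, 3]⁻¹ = [6, 3, 7, 8, 2, 0, 1, 4, 5]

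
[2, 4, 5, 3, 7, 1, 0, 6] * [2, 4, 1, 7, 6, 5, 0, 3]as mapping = [0→1, 1→6, 2→5, 3→7, 4→3, 5→4, 6→2, 7→0]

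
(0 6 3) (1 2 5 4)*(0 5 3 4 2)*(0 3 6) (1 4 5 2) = (1 3 2 6 5) 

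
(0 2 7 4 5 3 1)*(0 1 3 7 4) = (0 2 4 5 7)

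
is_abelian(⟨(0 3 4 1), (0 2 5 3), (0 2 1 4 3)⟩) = no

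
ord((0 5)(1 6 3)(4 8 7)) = 6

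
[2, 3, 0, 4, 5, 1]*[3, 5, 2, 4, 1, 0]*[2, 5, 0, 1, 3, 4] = [0, 3, 1, 5, 2, 4]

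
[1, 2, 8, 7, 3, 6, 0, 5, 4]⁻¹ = [6, 0, 1, 4, 8, 7, 5, 3, 2]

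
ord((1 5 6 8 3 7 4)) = 7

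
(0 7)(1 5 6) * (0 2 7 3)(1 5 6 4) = (0 3)(1 6 5 4)(2 7)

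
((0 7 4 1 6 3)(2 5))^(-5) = (0 7 4 1 6 3)(2 5)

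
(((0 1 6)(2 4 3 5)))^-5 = (0 1 6)(2 5 3 4)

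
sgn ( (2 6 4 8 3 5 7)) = 1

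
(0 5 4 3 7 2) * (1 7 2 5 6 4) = (0 6 4 3 2)(1 7 5)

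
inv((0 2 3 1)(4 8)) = (0 1 3 2)(4 8)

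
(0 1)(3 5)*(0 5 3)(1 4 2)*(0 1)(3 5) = (0 4 2)(1 3 5)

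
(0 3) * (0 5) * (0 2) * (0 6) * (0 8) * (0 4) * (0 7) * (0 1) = (0 3 5 2 6 8 4 7 1)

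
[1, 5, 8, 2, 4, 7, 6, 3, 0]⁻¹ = [8, 0, 3, 7, 4, 1, 6, 5, 2]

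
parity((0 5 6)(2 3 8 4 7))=even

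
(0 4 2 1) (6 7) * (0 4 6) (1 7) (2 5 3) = (0 6 1 4 5 3 2 7) 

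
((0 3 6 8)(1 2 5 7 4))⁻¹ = (0 8 6 3)(1 4 7 5 2)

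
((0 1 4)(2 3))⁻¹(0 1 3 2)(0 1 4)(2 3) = (1 4 2 3)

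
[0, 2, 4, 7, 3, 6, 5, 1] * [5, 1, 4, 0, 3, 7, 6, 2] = [5, 4, 3, 2, 0, 6, 7, 1]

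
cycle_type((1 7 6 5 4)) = 5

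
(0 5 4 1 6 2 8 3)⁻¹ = (0 3 8 2 6 1 4 5)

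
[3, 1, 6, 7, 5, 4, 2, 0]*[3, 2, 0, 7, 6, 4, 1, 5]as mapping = [0→7, 1→2, 2→1, 3→5, 4→4, 5→6, 6→0, 7→3]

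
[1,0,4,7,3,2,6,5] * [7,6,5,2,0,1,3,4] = [6,7,0,4,2,5,3,1]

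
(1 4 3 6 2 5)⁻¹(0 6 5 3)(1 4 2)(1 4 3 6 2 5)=(0 2 1 6)(3 5 4)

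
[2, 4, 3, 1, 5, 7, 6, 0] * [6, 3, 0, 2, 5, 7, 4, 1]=[0, 5, 2, 3, 7, 1, 4, 6]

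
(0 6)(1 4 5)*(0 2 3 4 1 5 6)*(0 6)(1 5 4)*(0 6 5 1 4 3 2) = (0 5 3 4 6)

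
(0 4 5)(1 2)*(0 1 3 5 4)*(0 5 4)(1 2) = (0 5 2 3 4)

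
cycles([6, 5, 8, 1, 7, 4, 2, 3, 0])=(0 6 2 8)(1 5 4 7 3)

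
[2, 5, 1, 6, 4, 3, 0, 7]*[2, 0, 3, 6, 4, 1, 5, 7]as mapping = [0→3, 1→1, 2→0, 3→5, 4→4, 5→6, 6→2, 7→7]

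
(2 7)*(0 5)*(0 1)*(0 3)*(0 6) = (0 5 1 3 6)(2 7)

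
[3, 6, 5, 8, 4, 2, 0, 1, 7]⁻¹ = [6, 7, 5, 0, 4, 2, 1, 8, 3]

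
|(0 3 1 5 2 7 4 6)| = 8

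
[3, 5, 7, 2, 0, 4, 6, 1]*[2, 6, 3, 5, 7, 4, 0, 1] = [5, 4, 1, 3, 2, 7, 0, 6]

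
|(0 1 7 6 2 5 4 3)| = 8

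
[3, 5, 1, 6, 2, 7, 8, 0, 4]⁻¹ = [7, 2, 4, 0, 8, 1, 3, 5, 6]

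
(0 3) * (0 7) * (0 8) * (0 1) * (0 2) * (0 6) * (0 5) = (0 3 7 8 1 2 6 5)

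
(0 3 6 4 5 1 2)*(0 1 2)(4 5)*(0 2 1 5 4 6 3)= (1 2 5)(4 6)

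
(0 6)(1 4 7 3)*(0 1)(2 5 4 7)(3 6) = (0 3)(1 7 6)(2 5 4)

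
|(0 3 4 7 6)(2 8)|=10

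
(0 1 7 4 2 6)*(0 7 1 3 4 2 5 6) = (0 3 4 5 6 7 2)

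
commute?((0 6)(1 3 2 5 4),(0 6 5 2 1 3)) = no:(0 6)(1 3 2 5 4)*(0 6 5 2 1 3) = (0 5 4 3 1),(0 6 5 2 1 3)*(0 6)(1 3 2 5 4) = (1 2 3 6 4)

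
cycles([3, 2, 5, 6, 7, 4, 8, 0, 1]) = (0 3 6 8 1 2 5 4 7)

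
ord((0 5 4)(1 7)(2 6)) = 6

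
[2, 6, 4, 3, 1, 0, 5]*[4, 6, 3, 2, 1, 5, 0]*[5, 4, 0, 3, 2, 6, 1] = [3, 5, 4, 0, 1, 2, 6]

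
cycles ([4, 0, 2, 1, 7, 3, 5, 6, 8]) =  (0 4 7 6 5 3 1)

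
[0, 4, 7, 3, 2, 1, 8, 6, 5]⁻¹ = [0, 5, 4, 3, 1, 8, 7, 2, 6]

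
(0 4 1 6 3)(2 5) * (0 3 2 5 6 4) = (1 4)(2 6)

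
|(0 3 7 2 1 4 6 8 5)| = 9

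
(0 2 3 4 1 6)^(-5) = (0 2 3 4 1 6)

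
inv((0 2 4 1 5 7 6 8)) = (0 8 6 7 5 1 4 2)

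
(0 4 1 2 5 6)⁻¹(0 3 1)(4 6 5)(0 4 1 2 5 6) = (0 6 1)(2 4 3)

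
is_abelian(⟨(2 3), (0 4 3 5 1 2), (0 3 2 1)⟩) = no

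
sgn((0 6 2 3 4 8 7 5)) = -1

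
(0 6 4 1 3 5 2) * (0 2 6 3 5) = (0 3)(1 5 6 4)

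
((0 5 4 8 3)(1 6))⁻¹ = (0 3 8 4 5)(1 6)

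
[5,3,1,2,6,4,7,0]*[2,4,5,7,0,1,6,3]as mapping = [0→1,1→7,2→4,3→5,4→6,5→0,6→3,7→2]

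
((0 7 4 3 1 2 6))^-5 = (0 4 1 6 7 3 2)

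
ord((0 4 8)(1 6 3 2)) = 12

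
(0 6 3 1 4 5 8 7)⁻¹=(0 7 8 5 4 1 3 6)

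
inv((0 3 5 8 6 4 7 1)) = (0 1 7 4 6 8 5 3)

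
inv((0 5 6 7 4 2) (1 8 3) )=(0 2 4 7 6 5) (1 3 8) 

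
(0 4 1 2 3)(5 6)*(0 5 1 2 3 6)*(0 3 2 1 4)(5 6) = (1 2 5 3 6 4)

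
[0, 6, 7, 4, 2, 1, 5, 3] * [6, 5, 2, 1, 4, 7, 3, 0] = [6, 3, 0, 4, 2, 5, 7, 1]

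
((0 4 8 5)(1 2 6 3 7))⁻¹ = (0 5 8 4)(1 7 3 6 2)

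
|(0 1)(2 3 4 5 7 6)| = 6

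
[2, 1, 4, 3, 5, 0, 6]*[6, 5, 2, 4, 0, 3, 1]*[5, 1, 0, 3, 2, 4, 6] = [0, 4, 5, 2, 3, 6, 1]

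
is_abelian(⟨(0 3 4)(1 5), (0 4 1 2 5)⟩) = no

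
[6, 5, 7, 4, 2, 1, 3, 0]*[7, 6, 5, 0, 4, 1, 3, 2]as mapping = [0→3, 1→1, 2→2, 3→4, 4→5, 5→6, 6→0, 7→7]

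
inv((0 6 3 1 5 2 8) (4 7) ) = (0 8 2 5 1 3 6) (4 7) 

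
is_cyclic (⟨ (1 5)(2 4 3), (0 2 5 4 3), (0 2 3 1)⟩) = no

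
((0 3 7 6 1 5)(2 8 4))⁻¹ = (0 5 1 6 7 3)(2 4 8)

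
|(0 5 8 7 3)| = 5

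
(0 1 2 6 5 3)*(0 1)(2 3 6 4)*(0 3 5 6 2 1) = (0 3)(1 5 2 4)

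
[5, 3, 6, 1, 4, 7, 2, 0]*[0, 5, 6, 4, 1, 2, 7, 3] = [2, 4, 7, 5, 1, 3, 6, 0]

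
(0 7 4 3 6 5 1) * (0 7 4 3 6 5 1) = (0 4 6 1 7 3 5)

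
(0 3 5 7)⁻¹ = (0 7 5 3)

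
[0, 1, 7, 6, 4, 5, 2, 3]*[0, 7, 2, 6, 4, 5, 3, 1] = [0, 7, 1, 3, 4, 5, 2, 6]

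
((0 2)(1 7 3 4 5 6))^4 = (1 5 3)(4 7 6)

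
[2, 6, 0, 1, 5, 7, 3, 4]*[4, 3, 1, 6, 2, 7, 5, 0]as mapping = [0→1, 1→5, 2→4, 3→3, 4→7, 5→0, 6→6, 7→2]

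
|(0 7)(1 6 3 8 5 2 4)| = 14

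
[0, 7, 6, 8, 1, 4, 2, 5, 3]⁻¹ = [0, 4, 6, 8, 5, 7, 2, 1, 3]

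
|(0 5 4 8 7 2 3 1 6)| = 9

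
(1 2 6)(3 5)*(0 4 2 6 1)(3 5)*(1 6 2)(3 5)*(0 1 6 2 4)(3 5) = (1 4 6)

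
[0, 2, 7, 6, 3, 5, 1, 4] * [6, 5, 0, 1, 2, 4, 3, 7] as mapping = [0→6, 1→0, 2→7, 3→3, 4→1, 5→4, 6→5, 7→2] 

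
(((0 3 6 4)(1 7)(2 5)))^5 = (0 3 6 4)(1 7)(2 5)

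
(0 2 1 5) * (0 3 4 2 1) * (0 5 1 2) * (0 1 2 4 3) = (0 4 1 2 5)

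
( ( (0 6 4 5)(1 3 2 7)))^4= ()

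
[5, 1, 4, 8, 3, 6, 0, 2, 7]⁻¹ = [6, 1, 7, 4, 2, 0, 5, 8, 3]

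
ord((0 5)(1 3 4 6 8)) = 10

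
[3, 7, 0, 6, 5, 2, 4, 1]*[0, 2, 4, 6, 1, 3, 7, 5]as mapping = [0→6, 1→5, 2→0, 3→7, 4→3, 5→4, 6→1, 7→2]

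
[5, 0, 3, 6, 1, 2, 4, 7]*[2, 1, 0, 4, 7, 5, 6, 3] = [5, 2, 4, 6, 1, 0, 7, 3]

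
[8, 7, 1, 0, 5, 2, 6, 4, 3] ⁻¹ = [3, 2, 5, 8, 7, 4, 6, 1, 0] 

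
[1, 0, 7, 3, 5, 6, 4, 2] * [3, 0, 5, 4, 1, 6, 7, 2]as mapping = [0→0, 1→3, 2→2, 3→4, 4→6, 5→7, 6→1, 7→5]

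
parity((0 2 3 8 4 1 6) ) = even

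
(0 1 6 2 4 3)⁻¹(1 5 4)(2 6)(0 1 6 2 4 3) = (2 4)(3 6 5)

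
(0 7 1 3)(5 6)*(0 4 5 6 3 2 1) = (0 7)(1 2)(3 4 5)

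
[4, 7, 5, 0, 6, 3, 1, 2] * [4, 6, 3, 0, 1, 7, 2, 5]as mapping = [0→1, 1→5, 2→7, 3→4, 4→2, 5→0, 6→6, 7→3]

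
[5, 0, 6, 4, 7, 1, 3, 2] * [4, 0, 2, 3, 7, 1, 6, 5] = [1, 4, 6, 7, 5, 0, 3, 2]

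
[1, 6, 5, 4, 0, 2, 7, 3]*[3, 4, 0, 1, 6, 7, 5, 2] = [4, 5, 7, 6, 3, 0, 2, 1]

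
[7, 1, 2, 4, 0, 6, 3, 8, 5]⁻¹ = [4, 1, 2, 6, 3, 8, 5, 0, 7]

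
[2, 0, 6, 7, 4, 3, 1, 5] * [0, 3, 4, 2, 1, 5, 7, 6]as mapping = [0→4, 1→0, 2→7, 3→6, 4→1, 5→2, 6→3, 7→5]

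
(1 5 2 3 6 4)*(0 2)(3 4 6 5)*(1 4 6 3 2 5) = (0 5)(1 2 6 3)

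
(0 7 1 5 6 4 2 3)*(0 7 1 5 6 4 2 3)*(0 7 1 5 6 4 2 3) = (0 5 2 7 6 3 1 4)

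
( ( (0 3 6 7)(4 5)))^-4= ()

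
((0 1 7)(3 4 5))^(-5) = (0 1 7)(3 4 5)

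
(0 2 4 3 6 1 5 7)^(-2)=(0 5 6 4)(1 3 2 7)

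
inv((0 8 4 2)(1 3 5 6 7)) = (0 2 4 8)(1 7 6 5 3)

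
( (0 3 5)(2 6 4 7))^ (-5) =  (0 3 5)(2 7 4 6)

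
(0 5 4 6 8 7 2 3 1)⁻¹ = (0 1 3 2 7 8 6 4 5)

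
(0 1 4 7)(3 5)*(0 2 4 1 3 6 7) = (0 3 5 6 7 2 4)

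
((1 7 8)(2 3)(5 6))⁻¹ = (1 8 7)(2 3)(5 6)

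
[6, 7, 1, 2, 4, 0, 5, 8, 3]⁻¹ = [5, 2, 3, 8, 4, 6, 0, 1, 7]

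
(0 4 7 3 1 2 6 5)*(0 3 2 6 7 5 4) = (1 6 4 5 3)(2 7)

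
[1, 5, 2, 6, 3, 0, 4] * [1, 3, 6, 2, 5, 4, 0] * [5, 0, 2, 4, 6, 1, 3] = [4, 6, 3, 5, 2, 0, 1]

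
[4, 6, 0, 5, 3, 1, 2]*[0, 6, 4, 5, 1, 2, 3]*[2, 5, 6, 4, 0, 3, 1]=[5, 4, 2, 6, 3, 1, 0]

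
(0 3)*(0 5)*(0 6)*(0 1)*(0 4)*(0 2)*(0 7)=(0 3 5 6 1 4 2 7)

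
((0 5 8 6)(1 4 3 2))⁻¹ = (0 6 8 5)(1 2 3 4)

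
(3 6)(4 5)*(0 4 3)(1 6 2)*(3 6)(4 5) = (0 5 6)(1 3 2)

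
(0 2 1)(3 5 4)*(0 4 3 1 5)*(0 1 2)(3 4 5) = (1 5 4 2 3)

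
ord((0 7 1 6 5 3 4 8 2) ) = 9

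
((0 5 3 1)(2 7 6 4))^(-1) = (0 1 3 5)(2 4 6 7)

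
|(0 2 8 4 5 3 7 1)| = 8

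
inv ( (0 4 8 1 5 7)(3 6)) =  (0 7 5 1 8 4)(3 6)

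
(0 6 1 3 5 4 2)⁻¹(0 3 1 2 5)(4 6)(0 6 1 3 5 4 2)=(0 4 6 5 3)(1 2)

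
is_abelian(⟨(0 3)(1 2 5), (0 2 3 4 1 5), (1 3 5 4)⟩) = no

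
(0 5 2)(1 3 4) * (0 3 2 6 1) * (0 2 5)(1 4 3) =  (1 5 6 4 2)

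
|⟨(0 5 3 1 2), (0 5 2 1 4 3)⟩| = 720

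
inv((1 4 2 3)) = (1 3 2 4)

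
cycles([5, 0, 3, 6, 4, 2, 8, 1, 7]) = (0 5 2 3 6 8 7 1)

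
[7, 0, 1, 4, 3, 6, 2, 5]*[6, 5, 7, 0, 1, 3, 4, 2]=[2, 6, 5, 1, 0, 4, 7, 3] 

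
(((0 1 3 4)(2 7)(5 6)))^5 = (0 1 3 4)(2 7)(5 6)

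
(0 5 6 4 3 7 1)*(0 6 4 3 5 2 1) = (0 2 1 6 3 7)(4 5)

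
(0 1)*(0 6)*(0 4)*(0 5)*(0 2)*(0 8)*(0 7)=(0 1 6 4 5 2 8 7)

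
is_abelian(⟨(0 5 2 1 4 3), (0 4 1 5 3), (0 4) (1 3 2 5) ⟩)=no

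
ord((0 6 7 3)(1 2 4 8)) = 4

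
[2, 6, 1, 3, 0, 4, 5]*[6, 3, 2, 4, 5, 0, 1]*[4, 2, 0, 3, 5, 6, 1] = [0, 2, 3, 5, 1, 6, 4]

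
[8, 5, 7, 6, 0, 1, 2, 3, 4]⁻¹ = [4, 5, 6, 7, 8, 1, 3, 2, 0]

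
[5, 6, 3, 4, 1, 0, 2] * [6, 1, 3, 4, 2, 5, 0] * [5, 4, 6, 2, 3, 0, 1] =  [0, 5, 3, 6, 4, 1, 2]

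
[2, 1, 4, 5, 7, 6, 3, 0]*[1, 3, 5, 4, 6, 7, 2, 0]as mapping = [0→5, 1→3, 2→6, 3→7, 4→0, 5→2, 6→4, 7→1]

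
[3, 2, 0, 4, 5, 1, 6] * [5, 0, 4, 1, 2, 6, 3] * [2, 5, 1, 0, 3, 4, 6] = [5, 3, 4, 1, 6, 2, 0]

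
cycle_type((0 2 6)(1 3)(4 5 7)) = 2.3^2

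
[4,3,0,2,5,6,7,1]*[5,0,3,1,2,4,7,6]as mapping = [0→2,1→1,2→5,3→3,4→4,5→7,6→6,7→0]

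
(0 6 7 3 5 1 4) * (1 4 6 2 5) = (0 2 5 4)(1 6 7 3)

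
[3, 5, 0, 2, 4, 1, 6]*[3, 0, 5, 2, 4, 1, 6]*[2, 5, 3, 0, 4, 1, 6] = [3, 5, 0, 1, 4, 2, 6]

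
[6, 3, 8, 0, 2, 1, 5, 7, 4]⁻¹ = [3, 5, 4, 1, 8, 6, 0, 7, 2]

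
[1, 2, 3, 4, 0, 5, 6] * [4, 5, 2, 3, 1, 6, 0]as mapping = [0→5, 1→2, 2→3, 3→1, 4→4, 5→6, 6→0]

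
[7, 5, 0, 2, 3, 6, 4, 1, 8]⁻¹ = [2, 7, 3, 4, 6, 1, 5, 0, 8]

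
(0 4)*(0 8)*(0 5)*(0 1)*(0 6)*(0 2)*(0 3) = (0 4 8 5 1 6 2 3)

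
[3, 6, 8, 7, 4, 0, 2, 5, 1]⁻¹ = [5, 8, 6, 0, 4, 7, 1, 3, 2]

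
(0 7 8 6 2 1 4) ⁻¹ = (0 4 1 2 6 8 7) 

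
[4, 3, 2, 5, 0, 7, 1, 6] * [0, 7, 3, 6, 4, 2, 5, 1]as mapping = [0→4, 1→6, 2→3, 3→2, 4→0, 5→1, 6→7, 7→5]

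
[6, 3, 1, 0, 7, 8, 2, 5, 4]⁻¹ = [3, 2, 6, 1, 8, 7, 0, 4, 5]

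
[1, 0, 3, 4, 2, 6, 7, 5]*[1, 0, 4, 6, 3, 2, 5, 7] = [0, 1, 6, 3, 4, 5, 7, 2]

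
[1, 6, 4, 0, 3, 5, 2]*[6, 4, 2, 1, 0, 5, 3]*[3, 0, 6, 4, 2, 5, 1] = [2, 4, 3, 1, 0, 5, 6]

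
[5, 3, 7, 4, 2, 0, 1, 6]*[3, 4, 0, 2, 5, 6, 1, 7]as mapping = [0→6, 1→2, 2→7, 3→5, 4→0, 5→3, 6→4, 7→1]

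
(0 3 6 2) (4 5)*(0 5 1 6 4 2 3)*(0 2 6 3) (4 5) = (0 2 4 1 3 5 6) 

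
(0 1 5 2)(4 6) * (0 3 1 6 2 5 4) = (0 6)(1 4 2 3)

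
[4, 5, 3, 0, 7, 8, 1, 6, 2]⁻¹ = [3, 6, 8, 2, 0, 1, 7, 4, 5]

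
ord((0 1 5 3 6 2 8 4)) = 8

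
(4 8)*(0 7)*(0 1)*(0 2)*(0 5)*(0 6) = (0 7 1 2 5 6)(4 8)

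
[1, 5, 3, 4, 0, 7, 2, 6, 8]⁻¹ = [4, 0, 6, 2, 3, 1, 7, 5, 8]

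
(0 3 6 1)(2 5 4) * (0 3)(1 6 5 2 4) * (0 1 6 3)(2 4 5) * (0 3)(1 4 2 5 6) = (0 4 6)(1 3 5)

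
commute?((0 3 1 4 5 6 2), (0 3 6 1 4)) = no:(0 3 1 4 5 6 2) * (0 3 6 1 4) = (0 6 2 3 4 5 1), (0 3 6 1 4) * (0 3 1 4 5 6 2) = (0 1 5 6 4 3 2)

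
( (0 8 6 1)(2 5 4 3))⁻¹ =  (0 1 6 8)(2 3 4 5)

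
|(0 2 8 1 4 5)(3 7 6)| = 6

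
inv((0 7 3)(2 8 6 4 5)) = (0 3 7)(2 5 4 6 8)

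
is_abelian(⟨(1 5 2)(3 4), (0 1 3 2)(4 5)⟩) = no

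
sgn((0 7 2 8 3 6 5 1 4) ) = 1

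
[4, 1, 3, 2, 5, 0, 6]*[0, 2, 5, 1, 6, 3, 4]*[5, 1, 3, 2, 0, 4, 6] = [6, 3, 1, 4, 2, 5, 0]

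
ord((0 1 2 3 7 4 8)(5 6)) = 14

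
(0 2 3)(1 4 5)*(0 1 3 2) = (1 4 5 3)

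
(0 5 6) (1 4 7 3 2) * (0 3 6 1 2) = (0 5 1 4 7 6 3) 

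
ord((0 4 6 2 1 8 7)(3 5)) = 14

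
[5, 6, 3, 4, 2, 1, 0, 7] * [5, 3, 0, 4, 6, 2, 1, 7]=[2, 1, 4, 6, 0, 3, 5, 7] 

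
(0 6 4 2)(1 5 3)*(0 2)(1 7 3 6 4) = (0 4)(1 5 6)(3 7)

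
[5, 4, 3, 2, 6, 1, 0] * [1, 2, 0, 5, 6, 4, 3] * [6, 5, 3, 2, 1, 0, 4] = [1, 4, 0, 6, 2, 3, 5]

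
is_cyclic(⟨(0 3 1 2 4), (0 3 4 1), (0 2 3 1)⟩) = no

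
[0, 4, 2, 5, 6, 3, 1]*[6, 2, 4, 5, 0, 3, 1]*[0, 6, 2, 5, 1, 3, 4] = [4, 0, 1, 5, 6, 3, 2]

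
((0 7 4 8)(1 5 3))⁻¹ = (0 8 4 7)(1 3 5)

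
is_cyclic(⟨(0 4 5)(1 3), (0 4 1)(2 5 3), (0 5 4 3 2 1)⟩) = no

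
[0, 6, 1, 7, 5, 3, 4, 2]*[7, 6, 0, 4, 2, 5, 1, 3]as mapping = [0→7, 1→1, 2→6, 3→3, 4→5, 5→4, 6→2, 7→0]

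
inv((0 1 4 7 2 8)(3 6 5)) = (0 8 2 7 4 1)(3 5 6)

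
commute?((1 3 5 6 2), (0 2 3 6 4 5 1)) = no:(1 3 5 6 2)*(0 2 3 6 4 5 1) = (0 2)(1 6 3)(4 5), (0 2 3 6 4 5 1)*(1 3 5 6 2) = (0 1)(2 5 3)(4 6)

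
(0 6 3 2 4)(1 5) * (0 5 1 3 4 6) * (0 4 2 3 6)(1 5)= (0 4 1 5 6 2)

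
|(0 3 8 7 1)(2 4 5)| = 15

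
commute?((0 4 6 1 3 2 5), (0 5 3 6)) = no:(0 4 6 1 3 2 5) * (0 5 3 6) = (0 4)(1 6)(2 3), (0 5 3 6) * (0 4 6 1 3 2 5) = (1 3)(2 5)(4 6)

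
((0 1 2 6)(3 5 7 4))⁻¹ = (0 6 2 1)(3 4 7 5)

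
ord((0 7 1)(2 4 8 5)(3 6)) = 12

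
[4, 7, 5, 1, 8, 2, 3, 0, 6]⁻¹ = [7, 3, 5, 6, 0, 2, 8, 1, 4]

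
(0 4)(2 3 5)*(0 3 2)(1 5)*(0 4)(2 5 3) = (1 3)(2 5 4)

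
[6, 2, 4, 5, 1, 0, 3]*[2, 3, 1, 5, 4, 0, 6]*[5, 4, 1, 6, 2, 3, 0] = [0, 4, 2, 5, 6, 1, 3]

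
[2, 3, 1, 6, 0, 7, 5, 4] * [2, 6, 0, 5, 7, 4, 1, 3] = [0, 5, 6, 1, 2, 3, 4, 7]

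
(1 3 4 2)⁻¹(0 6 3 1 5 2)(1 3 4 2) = (0 6 4 3 5 1)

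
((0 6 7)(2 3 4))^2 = (0 7 6)(2 4 3)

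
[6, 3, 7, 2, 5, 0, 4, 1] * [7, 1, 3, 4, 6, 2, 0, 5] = [0, 4, 5, 3, 2, 7, 6, 1]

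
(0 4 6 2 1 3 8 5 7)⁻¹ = (0 7 5 8 3 1 2 6 4)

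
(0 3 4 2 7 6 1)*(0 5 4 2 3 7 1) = (0 7 6)(1 5 4 3 2)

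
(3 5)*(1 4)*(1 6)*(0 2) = (0 2)(1 4 6)(3 5)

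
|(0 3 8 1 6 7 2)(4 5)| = 14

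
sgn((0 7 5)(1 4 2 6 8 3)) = -1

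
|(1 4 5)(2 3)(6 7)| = 6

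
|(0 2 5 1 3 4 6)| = 7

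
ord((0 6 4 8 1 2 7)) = 7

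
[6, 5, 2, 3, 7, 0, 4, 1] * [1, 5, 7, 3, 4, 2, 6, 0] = [6, 2, 7, 3, 0, 1, 4, 5] 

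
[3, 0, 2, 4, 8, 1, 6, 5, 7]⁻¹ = [1, 5, 2, 0, 3, 7, 6, 8, 4]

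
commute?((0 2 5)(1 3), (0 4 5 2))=no:(0 2 5)(1 3)*(0 4 5 2)=(1 3)(4 5), (0 4 5 2)*(0 2 5)(1 3)=(0 4)(1 3)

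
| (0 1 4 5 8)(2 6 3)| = 15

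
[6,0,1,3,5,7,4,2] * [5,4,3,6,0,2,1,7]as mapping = [0→1,1→5,2→4,3→6,4→2,5→7,6→0,7→3]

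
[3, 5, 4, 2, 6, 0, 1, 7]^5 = [1, 4, 0, 5, 3, 6, 2, 7]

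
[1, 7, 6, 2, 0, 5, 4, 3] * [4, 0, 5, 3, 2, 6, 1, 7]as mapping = [0→0, 1→7, 2→1, 3→5, 4→4, 5→6, 6→2, 7→3]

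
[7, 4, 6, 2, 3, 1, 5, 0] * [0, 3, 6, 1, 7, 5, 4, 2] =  [2, 7, 4, 6, 1, 3, 5, 0]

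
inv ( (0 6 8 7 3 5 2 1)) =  (0 1 2 5 3 7 8 6)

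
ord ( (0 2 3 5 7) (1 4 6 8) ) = 20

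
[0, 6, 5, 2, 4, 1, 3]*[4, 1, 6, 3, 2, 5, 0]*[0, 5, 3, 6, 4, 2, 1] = [4, 0, 2, 1, 3, 5, 6]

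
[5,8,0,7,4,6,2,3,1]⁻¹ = [2,8,6,7,4,0,5,3,1]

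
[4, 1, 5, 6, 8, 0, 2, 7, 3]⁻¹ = [5, 1, 6, 8, 0, 2, 3, 7, 4]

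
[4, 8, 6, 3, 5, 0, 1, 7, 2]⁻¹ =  [5, 6, 8, 3, 0, 4, 2, 7, 1]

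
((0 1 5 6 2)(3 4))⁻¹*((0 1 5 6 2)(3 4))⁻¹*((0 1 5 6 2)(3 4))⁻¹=(0 5 2 1 6)(3 4)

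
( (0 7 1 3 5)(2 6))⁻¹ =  (0 5 3 1 7)(2 6)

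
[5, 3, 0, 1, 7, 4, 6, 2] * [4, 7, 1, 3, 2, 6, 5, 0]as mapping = [0→6, 1→3, 2→4, 3→7, 4→0, 5→2, 6→5, 7→1]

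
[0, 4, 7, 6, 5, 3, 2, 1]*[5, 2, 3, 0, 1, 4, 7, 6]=[5, 1, 6, 7, 4, 0, 3, 2]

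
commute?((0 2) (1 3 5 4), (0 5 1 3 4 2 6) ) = no:(0 2) (1 3 5 4) * (0 5 1 3 4 2 6) = (0 6) (1 4 3) (2 5), (0 5 1 3 4 2 6) * (0 2) (1 3 5 4) = (0 4) (1 5 3) (2 6) 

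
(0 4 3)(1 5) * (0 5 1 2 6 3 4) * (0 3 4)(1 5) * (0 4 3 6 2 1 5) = (0 6 3 5 1)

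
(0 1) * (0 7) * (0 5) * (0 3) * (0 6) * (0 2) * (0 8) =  (0 1 7 5 3 6 2 8)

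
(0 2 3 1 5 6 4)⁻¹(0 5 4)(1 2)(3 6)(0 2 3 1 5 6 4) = (0 2 6)(1 4)(3 5)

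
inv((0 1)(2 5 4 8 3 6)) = (0 1)(2 6 3 8 4 5)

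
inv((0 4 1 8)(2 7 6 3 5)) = (0 8 1 4)(2 5 3 6 7)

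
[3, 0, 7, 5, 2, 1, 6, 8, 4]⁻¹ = [1, 5, 4, 0, 8, 3, 6, 2, 7]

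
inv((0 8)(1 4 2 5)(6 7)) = (0 8)(1 5 2 4)(6 7)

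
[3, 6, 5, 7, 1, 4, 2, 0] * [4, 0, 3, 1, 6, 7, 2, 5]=[1, 2, 7, 5, 0, 6, 3, 4]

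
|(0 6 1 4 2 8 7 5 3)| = 9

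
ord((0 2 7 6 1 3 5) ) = 7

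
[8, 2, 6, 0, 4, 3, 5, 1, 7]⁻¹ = [3, 7, 1, 5, 4, 6, 2, 8, 0]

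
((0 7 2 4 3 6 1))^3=(0 4 1 2 6 7 3)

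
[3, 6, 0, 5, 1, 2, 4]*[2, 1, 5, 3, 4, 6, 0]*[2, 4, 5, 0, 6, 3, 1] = [0, 2, 5, 1, 4, 3, 6]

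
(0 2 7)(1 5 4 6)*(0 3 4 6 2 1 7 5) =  (0 1)(2 5 6 7 3 4)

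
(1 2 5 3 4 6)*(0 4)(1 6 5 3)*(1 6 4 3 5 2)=(0 3)(2 5 6 4)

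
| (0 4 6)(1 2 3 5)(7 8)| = 12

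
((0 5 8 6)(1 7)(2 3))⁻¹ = (0 6 8 5)(1 7)(2 3)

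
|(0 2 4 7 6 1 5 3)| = 8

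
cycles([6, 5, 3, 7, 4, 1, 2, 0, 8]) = (0 6 2 3 7) (1 5) 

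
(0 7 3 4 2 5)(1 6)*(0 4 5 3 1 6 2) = (0 7 1 2 3 5 4)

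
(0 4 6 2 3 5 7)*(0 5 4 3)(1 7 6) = (0 3 4 1 7 5 6 2)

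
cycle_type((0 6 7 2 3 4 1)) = 7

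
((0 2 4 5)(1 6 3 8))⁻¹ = (0 5 4 2)(1 8 3 6)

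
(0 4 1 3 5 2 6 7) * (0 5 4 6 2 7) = (0 6)(1 3 4)(5 7)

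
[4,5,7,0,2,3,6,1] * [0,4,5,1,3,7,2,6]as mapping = [0→3,1→7,2→6,3→0,4→5,5→1,6→2,7→4]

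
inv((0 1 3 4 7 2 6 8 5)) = (0 5 8 6 2 7 4 3 1)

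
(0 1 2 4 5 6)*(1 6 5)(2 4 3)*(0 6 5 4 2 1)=(0 5 4)(1 2 3)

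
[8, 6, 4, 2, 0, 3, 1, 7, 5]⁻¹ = [4, 6, 3, 5, 2, 8, 1, 7, 0]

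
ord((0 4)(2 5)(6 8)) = 2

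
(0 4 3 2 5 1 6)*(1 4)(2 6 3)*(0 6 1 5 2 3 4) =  (0 5)(1 4 3)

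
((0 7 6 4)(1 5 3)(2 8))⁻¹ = (0 4 6 7)(1 3 5)(2 8)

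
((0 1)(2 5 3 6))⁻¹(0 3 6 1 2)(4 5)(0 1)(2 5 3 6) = (0 5 1 6 2)(3 4)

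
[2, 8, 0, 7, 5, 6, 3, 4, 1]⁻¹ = [2, 8, 0, 6, 7, 4, 5, 3, 1]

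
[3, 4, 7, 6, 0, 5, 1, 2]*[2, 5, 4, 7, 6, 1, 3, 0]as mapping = [0→7, 1→6, 2→0, 3→3, 4→2, 5→1, 6→5, 7→4]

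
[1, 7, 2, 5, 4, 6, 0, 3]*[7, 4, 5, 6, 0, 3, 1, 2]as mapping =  [0→4, 1→2, 2→5, 3→3, 4→0, 5→1, 6→7, 7→6]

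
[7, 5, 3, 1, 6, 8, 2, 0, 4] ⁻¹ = [7, 3, 6, 2, 8, 1, 4, 0, 5] 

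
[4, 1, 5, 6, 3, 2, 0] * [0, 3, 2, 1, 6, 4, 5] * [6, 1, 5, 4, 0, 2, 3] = [3, 4, 0, 2, 1, 5, 6]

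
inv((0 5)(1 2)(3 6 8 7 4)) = (0 5)(1 2)(3 4 7 8 6)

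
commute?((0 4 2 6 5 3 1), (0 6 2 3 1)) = no:(0 4 2 6 5 3 1)*(0 6 2 3 1) = (0 4 3)(1 6 5), (0 6 2 3 1)*(0 4 2 6 5 3 1) = (0 5 3)(1 4 2)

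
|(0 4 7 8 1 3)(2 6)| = 6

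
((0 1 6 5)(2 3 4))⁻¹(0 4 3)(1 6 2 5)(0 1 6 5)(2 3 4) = (0 6 5 3)(1 2 4)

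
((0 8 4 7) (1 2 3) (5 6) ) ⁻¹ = (0 7 4 8) (1 3 2) (5 6) 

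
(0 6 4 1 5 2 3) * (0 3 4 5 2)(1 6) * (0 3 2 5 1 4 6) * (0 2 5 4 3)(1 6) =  (0 3 5)(1 4 2)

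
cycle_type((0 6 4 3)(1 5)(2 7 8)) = 2.3.4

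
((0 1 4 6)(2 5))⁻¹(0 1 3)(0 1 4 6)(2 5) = (1 4 3)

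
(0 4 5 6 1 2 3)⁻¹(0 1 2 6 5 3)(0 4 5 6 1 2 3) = (0 4 2 3 1 6)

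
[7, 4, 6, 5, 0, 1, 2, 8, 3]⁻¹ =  [4, 5, 6, 8, 1, 3, 2, 0, 7]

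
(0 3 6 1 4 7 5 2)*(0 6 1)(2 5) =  (0 3 1 4 7 2 6)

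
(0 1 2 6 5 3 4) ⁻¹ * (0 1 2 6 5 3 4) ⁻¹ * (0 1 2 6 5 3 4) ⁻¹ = (0 5 1 3 2 4 6) 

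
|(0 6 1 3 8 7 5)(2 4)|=14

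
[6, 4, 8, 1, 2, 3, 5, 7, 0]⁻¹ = [8, 3, 4, 5, 1, 6, 0, 7, 2]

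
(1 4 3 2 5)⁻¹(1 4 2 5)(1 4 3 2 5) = (1 4 3 5)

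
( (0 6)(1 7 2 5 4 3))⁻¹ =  (0 6)(1 3 4 5 2 7)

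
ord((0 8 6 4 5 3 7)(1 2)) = 14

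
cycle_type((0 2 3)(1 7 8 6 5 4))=3.6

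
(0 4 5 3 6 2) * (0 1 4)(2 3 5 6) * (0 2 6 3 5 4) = (0 2 1)(3 6 5 4)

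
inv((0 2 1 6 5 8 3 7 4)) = (0 4 7 3 8 5 6 1 2)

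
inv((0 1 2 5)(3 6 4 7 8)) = (0 5 2 1)(3 8 7 4 6)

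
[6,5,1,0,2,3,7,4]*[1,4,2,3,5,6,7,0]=[7,6,4,1,2,3,0,5]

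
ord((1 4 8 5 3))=5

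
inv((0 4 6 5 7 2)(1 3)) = (0 2 7 5 6 4)(1 3)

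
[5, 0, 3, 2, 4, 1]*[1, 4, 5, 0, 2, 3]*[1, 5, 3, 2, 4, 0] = [2, 5, 1, 0, 3, 4]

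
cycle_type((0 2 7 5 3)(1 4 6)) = 3.5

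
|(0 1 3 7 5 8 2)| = 7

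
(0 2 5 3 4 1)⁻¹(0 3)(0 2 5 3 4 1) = (2 4)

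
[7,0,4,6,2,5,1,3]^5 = [0,1,4,3,2,5,6,7]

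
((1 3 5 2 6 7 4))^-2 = (1 7 2 3 4 6 5)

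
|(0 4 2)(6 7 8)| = 3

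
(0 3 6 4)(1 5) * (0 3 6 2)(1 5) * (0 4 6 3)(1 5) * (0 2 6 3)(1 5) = (2 4)(3 6)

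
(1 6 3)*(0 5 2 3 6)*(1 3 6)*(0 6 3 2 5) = (1 6) (2 3) 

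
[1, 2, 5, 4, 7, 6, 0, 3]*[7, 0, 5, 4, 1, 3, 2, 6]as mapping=[0→0, 1→5, 2→3, 3→1, 4→6, 5→2, 6→7, 7→4]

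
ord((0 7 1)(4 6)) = 6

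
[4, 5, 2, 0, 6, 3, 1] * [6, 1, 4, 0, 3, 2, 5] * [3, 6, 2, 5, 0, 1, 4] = [5, 2, 0, 4, 1, 3, 6]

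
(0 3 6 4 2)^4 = (0 2 4 6 3)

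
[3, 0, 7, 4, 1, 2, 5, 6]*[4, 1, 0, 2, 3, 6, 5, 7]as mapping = [0→2, 1→4, 2→7, 3→3, 4→1, 5→0, 6→6, 7→5]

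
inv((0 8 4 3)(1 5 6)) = (0 3 4 8)(1 6 5)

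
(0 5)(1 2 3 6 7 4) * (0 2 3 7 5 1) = (0 1 3 6 5 2 7 4)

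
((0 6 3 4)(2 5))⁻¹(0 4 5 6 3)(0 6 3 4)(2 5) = (0 2 3 4 6)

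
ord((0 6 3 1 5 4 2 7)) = 8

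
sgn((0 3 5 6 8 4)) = -1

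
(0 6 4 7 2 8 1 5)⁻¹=(0 5 1 8 2 7 4 6)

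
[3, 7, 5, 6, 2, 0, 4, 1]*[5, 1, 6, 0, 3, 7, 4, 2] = [0, 2, 7, 4, 6, 5, 3, 1]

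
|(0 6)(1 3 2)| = 6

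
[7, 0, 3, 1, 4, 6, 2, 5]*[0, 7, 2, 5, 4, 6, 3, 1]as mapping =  [0→1, 1→0, 2→5, 3→7, 4→4, 5→3, 6→2, 7→6]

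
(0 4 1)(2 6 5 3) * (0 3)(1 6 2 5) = (0 4 6 1 3 5)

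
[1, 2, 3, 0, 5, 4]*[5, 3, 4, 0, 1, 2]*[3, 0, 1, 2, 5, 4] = [2, 5, 3, 4, 1, 0]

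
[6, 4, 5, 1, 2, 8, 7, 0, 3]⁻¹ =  [7, 3, 4, 8, 1, 2, 0, 6, 5]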